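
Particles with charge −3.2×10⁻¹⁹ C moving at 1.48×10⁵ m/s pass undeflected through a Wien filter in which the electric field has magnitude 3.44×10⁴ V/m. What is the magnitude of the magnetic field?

Balance of forces in the selector: qE = qvB ⇒ B = E/v.
B = 3.44×10⁴/1.48×10⁵ = 0.232 T.

B = 0.232 T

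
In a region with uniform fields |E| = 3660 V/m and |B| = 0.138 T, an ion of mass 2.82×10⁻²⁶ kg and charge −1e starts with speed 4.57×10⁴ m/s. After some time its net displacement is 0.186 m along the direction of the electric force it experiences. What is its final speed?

B does no work; ΔKE = |q|E d.
½mv_f² = ½mv₀² + |q|Ed = ½(2.82×10⁻²⁶)(4.57×10⁴)² + (1.602×10⁻¹⁹)(3660)(0.186) ≈ 2.945×10⁻¹⁷ J + 1.091×10⁻¹⁶ J ≈ 1.385×10⁻¹⁶ J.
v_f = √(2·1.385×10⁻¹⁶/2.82×10⁻²⁶) ≈ 9.91×10⁴ m/s.

v_f ≈ 9.91×10⁴ m/s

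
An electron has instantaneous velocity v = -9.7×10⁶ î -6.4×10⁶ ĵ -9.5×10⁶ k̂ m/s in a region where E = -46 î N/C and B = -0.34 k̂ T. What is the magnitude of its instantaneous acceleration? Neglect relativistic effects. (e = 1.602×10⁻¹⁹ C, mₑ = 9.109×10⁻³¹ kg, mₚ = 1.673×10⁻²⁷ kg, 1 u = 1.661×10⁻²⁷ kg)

|a| ≈ 6.95×10¹⁷ m/s²

v×B = (2.18×10⁶, -3.30×10⁶, 0) N/C.
E + v×B = (2.18×10⁶, -3.30×10⁶, 0) N/C.
F = q(E + v×B) = (−1.602×10⁻¹⁹ C)·(2.18×10⁶, -3.30×10⁶, 0) = (-3.49×10⁻¹³, 5.28×10⁻¹³, 0) N.
|a| = |F|/m = 6.330×10⁻¹³/9.109×10⁻³¹ ≈ 6.95×10¹⁷ m/s².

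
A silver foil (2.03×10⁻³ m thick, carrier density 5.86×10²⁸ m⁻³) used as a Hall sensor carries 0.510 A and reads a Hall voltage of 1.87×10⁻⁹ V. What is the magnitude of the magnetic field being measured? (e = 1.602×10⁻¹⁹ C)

B ≈ 0.0699 T

From V_H = IB/(n e t), B = V_H n e t / I.
B = (1.87×10⁻⁹)(5.86×10²⁸)(1.602×10⁻¹⁹)(2.03×10⁻³)/0.510 ≈ 0.0699 T.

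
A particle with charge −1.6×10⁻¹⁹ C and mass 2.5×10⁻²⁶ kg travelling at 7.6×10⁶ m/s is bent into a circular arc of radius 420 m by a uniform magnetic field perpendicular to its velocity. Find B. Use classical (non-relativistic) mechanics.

From |q|vB = mv²/r, B = mv/(|q|r).
B = (2.5×10⁻²⁶)(7.6×10⁶)/((1.6×10⁻¹⁹)(420)) ≈ 2.8×10⁻³ T.

B ≈ 2.8×10⁻³ T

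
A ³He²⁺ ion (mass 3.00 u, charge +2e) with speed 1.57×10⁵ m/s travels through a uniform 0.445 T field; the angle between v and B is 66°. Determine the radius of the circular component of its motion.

v⊥ = v sinθ = 1.57×10⁵·sin66° ≈ 1.434×10⁵ m/s.
r = m v⊥/(|q|B) = (4.983×10⁻²⁷)(1.434×10⁵)/((3.204×10⁻¹⁹)(0.445)) ≈ 5.01×10⁻³ m.

r ≈ 5.01×10⁻³ m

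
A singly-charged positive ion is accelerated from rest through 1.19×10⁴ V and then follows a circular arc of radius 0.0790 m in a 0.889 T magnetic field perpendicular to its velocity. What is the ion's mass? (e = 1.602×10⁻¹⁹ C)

m ≈ 3.32×10⁻²⁶ kg

Combine |q|V = ½mv² and r = mv/(|q|B): eliminate v to get m = qB²r²/(2V).
m = (1.602×10⁻¹⁹)(0.889)²(0.0790)²/(2·1.19×10⁴) ≈ 3.32×10⁻²⁶ kg.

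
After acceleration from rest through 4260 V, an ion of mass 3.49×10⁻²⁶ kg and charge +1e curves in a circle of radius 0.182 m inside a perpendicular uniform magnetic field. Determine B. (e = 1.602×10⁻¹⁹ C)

B ≈ 0.237 T

v = √(2|q|V/m) = √(2·1.602×10⁻¹⁹·4260/3.49×10⁻²⁶) ≈ 1.978×10⁵ m/s.
B = mv/(|q|r) = (3.49×10⁻²⁶)(1.978×10⁵)/((1.602×10⁻¹⁹)(0.182)) ≈ 0.237 T.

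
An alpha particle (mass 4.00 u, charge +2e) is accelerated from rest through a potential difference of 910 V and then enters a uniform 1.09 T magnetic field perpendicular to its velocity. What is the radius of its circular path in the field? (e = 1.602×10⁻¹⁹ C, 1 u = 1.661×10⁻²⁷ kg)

r ≈ 5.64×10⁻³ m

Acceleration: |q|V = ½mv² ⇒ v = √(2|q|V/m) = √(2·3.204×10⁻¹⁹·910/6.644×10⁻²⁷) ≈ 2.963×10⁵ m/s.
In the field: r = mv/(|q|B) = (6.644×10⁻²⁷)(2.963×10⁵)/((3.204×10⁻¹⁹)(1.09)) ≈ 5.64×10⁻³ m.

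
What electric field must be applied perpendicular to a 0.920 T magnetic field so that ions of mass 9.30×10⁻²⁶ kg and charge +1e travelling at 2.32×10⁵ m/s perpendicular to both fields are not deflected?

E = 2.13×10⁵ V/m

For straight-line motion qE = qvB, so E = vB.
E = 2.32×10⁵ × 0.920 = 2.13×10⁵ V/m.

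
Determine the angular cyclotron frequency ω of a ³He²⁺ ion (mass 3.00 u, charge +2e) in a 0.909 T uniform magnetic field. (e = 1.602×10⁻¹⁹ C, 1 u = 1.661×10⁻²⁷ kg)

ω = |q|B/m.
ω = (3.204×10⁻¹⁹)(0.909)/4.983×10⁻²⁷ ≈ 5.84×10⁷ rad/s.

ω ≈ 5.84×10⁷ rad/s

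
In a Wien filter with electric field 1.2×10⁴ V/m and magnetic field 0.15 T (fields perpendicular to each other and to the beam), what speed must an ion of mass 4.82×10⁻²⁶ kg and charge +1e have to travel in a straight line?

v = 8.0×10⁴ m/s

Zero net Lorentz force requires |qE| = |q v×B|, i.e. E = vB.
v = E/B = 1.2×10⁴/0.15 = 8.0×10⁴ m/s.
The result is independent of the particle's charge and mass.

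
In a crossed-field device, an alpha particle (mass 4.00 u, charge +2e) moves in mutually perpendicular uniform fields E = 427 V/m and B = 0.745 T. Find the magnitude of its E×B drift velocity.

v_d ≈ 573 m/s

The steady drift has the magnetic force balancing the electric force, so v_d = E/B.
v_d = 427/0.745 = 573 m/s.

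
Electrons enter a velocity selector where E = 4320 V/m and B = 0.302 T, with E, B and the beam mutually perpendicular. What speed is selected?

v = 1.43×10⁴ m/s

For undeflected motion the electric and magnetic forces balance: qE = qvB.
v = E/B = 4320/0.302 = 1.43×10⁴ m/s.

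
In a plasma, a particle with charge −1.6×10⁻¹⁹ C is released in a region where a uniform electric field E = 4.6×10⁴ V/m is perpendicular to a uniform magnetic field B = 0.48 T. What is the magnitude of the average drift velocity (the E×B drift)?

v_d ≈ 9.6×10⁴ m/s

The E×B drift speed is v_d = E/B.
v_d = 4.6×10⁴/0.48 = 9.6×10⁴ m/s.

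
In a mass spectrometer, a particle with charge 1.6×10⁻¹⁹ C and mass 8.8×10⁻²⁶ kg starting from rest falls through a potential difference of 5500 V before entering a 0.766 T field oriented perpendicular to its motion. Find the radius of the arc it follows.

r ≈ 0.102 m

Acceleration: |q|V = ½mv² ⇒ v = √(2|q|V/m) = √(2·1.6×10⁻¹⁹·5500/8.8×10⁻²⁶) ≈ 1.414×10⁵ m/s.
In the field: r = mv/(|q|B) = (8.8×10⁻²⁶)(1.414×10⁵)/((1.6×10⁻¹⁹)(0.766)) ≈ 0.102 m.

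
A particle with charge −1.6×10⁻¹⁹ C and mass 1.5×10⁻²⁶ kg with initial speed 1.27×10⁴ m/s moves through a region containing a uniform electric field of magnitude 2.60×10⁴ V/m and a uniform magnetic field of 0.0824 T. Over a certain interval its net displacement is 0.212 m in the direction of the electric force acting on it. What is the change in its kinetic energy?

The magnetic force is always ⟂ v and does no work; only the electric force changes KE.
ΔKE = F_E · d = |q|E d = (1.6×10⁻¹⁹)(2.60×10⁴)(0.212) ≈ 8.82×10⁻¹⁶ J.

ΔKE ≈ 8.82×10⁻¹⁶ J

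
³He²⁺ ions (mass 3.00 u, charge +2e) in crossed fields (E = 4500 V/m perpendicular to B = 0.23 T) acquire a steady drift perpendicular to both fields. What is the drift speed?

The steady drift has the magnetic force balancing the electric force, so v_d = E/B.
v_d = 4500/0.23 = 2.0×10⁴ m/s.

v_d ≈ 2.0×10⁴ m/s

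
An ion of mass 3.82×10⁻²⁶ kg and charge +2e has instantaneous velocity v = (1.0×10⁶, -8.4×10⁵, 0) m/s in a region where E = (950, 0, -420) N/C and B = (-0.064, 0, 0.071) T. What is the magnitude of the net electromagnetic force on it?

v×B = (-5.96×10⁴, -7.10×10⁴, -5.38×10⁴) N/C.
E + v×B = (-5.87×10⁴, -7.10×10⁴, -5.42×10⁴) N/C.
F = q(E + v×B) = (3.204×10⁻¹⁹ C)·(-5.87×10⁴, -7.10×10⁴, -5.42×10⁴) = (-1.88×10⁻¹⁴, -2.27×10⁻¹⁴, -1.74×10⁻¹⁴) N.
|F| = 3.42×10⁻¹⁴ N.

|F| ≈ 3.42×10⁻¹⁴ N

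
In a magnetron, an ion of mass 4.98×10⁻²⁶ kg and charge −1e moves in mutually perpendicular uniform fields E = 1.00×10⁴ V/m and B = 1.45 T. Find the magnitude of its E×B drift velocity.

v_d ≈ 6900 m/s

The E×B drift speed is v_d = E/B.
v_d = 1.00×10⁴/1.45 = 6900 m/s.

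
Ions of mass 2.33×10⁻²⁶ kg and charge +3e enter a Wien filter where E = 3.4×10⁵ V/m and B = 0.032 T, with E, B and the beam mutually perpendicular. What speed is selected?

Straight-line motion ⇒ electric and magnetic forces cancel, so E = vB.
v = E/B = 3.4×10⁵/0.032 = 1.1×10⁷ m/s.

v = 1.1×10⁷ m/s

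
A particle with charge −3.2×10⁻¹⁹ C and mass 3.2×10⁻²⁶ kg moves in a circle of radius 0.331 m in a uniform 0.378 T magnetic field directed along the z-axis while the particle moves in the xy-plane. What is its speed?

From |q|vB = mv²/r, v = |q|Br/m.
v = (3.2×10⁻¹⁹)(0.378)(0.331)/3.2×10⁻²⁶ ≈ 1.25×10⁶ m/s.

v ≈ 1.25×10⁶ m/s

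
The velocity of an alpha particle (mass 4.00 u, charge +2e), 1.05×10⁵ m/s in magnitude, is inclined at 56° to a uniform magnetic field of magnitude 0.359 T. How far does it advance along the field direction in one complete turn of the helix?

p ≈ 0.0213 m

v∥ = v cosθ = 1.05×10⁵·cos56° ≈ 5.872×10⁴ m/s.
T = 2πm/(|q|B) = 2π(6.644×10⁻²⁷)/((3.204×10⁻¹⁹)(0.359)) ≈ 3.629×10⁻⁷ s.
pitch = v∥ T = (5.872×10⁴)(3.629×10⁻⁷) ≈ 0.0213 m.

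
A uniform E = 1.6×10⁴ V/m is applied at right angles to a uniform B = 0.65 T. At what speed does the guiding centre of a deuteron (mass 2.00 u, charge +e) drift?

v_d ≈ 2.5×10⁴ m/s

The steady drift has the magnetic force balancing the electric force, so v_d = E/B.
v_d = 1.6×10⁴/0.65 = 2.5×10⁴ m/s.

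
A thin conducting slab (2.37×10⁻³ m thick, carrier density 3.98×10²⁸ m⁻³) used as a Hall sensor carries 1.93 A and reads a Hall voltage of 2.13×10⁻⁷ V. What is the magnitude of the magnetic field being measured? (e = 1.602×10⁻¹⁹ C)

From V_H = IB/(n e t), B = V_H n e t / I.
B = (2.13×10⁻⁷)(3.98×10²⁸)(1.602×10⁻¹⁹)(2.37×10⁻³)/1.93 ≈ 1.67 T.

B ≈ 1.67 T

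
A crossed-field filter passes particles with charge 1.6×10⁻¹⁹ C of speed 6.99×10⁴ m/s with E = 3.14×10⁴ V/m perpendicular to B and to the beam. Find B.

B = 0.449 T

Balance of forces in the selector: qE = qvB ⇒ B = E/v.
B = 3.14×10⁴/6.99×10⁴ = 0.449 T.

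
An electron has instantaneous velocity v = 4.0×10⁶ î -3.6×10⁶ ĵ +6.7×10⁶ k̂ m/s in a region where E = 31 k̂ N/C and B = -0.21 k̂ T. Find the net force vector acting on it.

F ≈ (-1.21×10⁻¹³, -1.35×10⁻¹³, -4.97×10⁻¹⁸) N

v×B = (7.56×10⁵, 8.40×10⁵, 0) N/C.
E + v×B = (7.56×10⁵, 8.40×10⁵, 31.0) N/C.
F = q(E + v×B) = (−1.602×10⁻¹⁹ C)·(7.56×10⁵, 8.40×10⁵, 31.0) = (-1.21×10⁻¹³, -1.35×10⁻¹³, -4.97×10⁻¹⁸) N.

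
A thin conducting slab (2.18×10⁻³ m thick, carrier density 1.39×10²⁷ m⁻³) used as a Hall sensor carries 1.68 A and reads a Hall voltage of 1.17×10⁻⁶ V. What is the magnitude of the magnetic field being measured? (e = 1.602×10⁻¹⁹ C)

From V_H = IB/(n e t), B = V_H n e t / I.
B = (1.17×10⁻⁶)(1.39×10²⁷)(1.602×10⁻¹⁹)(2.18×10⁻³)/1.68 ≈ 0.338 T.

B ≈ 0.338 T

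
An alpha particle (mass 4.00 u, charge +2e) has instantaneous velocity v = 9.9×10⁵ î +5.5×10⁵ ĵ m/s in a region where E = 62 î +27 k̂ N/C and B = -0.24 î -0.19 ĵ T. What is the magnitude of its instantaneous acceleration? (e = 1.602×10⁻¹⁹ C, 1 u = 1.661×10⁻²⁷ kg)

v×B = (0, 0, -5.61×10⁴) N/C.
E + v×B = (62.0, 0, -5.61×10⁴) N/C.
F = q(E + v×B) = (3.204×10⁻¹⁹ C)·(62.0, 0, -5.61×10⁴) = (1.99×10⁻¹⁷, 0, -1.80×10⁻¹⁴) N.
|a| = |F|/m = 1.797×10⁻¹⁴/6.644×10⁻²⁷ ≈ 2.70×10¹² m/s².

|a| ≈ 2.70×10¹² m/s²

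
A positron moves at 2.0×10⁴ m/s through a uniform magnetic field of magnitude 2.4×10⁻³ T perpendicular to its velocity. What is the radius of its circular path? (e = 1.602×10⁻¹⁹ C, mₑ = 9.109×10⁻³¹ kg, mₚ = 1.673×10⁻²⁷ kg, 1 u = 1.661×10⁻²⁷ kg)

r ≈ 4.7×10⁻⁵ m

The magnetic force provides the centripetal force: |q|vB = mv²/r.
r = mv/(|q|B) = (9.109×10⁻³¹)(2.0×10⁴)/((1.602×10⁻¹⁹)(2.4×10⁻³)) ≈ 4.7×10⁻⁵ m.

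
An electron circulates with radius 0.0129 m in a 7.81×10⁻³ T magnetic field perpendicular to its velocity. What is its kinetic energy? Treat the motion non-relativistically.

KE ≈ 1.43×10⁻¹⁶ J

v = |q|Br/m, then KE = ½mv² = (qBr)²/(2m).
v = (1.602×10⁻¹⁹)(7.81×10⁻³)(0.0129)/9.109×10⁻³¹ ≈ 1.772×10⁷ m/s.
KE = ½(9.109×10⁻³¹)(1.772×10⁷)² ≈ 1.43×10⁻¹⁶ J.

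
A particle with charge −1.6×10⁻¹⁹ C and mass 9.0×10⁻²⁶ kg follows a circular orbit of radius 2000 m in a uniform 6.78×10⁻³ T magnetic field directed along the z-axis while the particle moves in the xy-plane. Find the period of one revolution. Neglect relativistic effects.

The cyclotron period depends only on m, q, B: T = 2πm/(|q|B).
T = 2π(9.0×10⁻²⁶)/((1.6×10⁻¹⁹)(6.78×10⁻³)) ≈ 5.21×10⁻⁴ s.

T ≈ 5.21×10⁻⁴ s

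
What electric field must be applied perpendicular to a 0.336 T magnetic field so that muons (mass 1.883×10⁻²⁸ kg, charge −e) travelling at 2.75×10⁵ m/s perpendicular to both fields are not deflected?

E = 9.24×10⁴ V/m

For straight-line motion qE = qvB, so E = vB.
E = 2.75×10⁵ × 0.336 = 9.24×10⁴ V/m.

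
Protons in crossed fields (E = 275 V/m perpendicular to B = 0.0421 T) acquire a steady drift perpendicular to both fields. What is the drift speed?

v_d ≈ 6530 m/s

In crossed fields the guiding centre drifts at v_d = |E×B|/B² = E/B, independent of charge and mass.
v_d = 275/0.0421 = 6530 m/s.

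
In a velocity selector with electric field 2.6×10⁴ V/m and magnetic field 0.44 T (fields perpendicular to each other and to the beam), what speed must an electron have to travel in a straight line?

v = 5.9×10⁴ m/s

For undeflected motion the electric and magnetic forces balance: qE = qvB.
v = E/B = 2.6×10⁴/0.44 = 5.9×10⁴ m/s.
The result is independent of the particle's charge and mass.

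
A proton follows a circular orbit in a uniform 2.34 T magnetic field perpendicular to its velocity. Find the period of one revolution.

T ≈ 2.80×10⁻⁸ s

The cyclotron period depends only on m, q, B: T = 2πm/(|q|B).
T = 2π(1.673×10⁻²⁷)/((1.602×10⁻¹⁹)(2.34)) ≈ 2.80×10⁻⁸ s.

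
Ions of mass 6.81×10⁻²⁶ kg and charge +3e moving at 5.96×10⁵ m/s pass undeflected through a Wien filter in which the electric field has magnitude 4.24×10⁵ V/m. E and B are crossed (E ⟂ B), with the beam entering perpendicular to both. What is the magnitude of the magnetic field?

B = 0.711 T

Balance of forces in the selector: qE = qvB ⇒ B = E/v.
B = 4.24×10⁵/5.96×10⁵ = 0.711 T.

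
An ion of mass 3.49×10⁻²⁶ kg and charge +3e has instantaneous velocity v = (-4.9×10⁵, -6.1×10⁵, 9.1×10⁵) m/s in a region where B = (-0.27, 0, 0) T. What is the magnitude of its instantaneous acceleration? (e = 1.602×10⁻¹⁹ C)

v×B = (0, -2.46×10⁵, -1.65×10⁵) N/C.
F = q v×B = (4.806×10⁻¹⁹ C)·(0, -2.46×10⁵, -1.65×10⁵) = (0, -1.18×10⁻¹³, -7.92×10⁻¹⁴) N.
|a| = |F|/m = 1.422×10⁻¹³/3.49×10⁻²⁶ ≈ 4.07×10¹² m/s².

|a| ≈ 4.07×10¹² m/s²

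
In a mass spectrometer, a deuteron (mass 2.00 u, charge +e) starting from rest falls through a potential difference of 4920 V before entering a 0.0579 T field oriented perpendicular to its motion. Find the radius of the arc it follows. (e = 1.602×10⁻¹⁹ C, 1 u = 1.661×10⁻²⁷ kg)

r ≈ 0.247 m

Acceleration: |q|V = ½mv² ⇒ v = √(2|q|V/m) = √(2·1.602×10⁻¹⁹·4920/3.322×10⁻²⁷) ≈ 6.889×10⁵ m/s.
In the field: r = mv/(|q|B) = (3.322×10⁻²⁷)(6.889×10⁵)/((1.602×10⁻¹⁹)(0.0579)) ≈ 0.247 m.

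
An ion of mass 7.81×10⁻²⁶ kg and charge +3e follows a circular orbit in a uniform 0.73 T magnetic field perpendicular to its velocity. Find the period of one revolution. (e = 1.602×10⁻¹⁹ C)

T ≈ 1.4×10⁻⁶ s

The cyclotron period depends only on m, q, B: T = 2πm/(|q|B).
T = 2π(7.81×10⁻²⁶)/((4.806×10⁻¹⁹)(0.73)) ≈ 1.4×10⁻⁶ s.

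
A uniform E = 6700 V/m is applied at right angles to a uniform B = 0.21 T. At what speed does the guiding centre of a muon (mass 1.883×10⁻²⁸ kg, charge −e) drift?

The E×B drift speed is v_d = E/B.
v_d = 6700/0.21 = 3.2×10⁴ m/s.

v_d ≈ 3.2×10⁴ m/s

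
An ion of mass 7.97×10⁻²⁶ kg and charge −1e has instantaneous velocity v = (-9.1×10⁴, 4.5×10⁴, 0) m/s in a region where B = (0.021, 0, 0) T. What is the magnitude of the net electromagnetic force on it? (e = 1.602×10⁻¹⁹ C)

|F| ≈ 1.51×10⁻¹⁶ N

v×B = (0, 0, -945) N/C.
F = q v×B = (−1.602×10⁻¹⁹ C)·(0, 0, -945) = (0, 0, 1.51×10⁻¹⁶) N.
|F| = 1.51×10⁻¹⁶ N.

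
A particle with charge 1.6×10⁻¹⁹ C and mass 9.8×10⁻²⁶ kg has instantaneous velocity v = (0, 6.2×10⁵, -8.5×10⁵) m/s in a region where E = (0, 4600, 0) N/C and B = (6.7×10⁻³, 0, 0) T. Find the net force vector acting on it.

v×B = (0, -5700, -4150) N/C.
E + v×B = (0, -1100, -4150) N/C.
F = q(E + v×B) = (1.6×10⁻¹⁹ C)·(0, -1100, -4150) = (0, -1.75×10⁻¹⁶, -6.65×10⁻¹⁶) N.

F ≈ (0, -1.75×10⁻¹⁶, -6.65×10⁻¹⁶) N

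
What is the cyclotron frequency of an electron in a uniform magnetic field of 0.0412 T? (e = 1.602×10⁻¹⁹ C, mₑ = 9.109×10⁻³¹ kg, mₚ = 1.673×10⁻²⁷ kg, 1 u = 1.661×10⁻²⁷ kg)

f ≈ 1.15×10⁹ Hz

f = |q|B/(2πm).
f = (1.602×10⁻¹⁹)(0.0412)/(2π·9.109×10⁻³¹) ≈ 1.15×10⁹ Hz.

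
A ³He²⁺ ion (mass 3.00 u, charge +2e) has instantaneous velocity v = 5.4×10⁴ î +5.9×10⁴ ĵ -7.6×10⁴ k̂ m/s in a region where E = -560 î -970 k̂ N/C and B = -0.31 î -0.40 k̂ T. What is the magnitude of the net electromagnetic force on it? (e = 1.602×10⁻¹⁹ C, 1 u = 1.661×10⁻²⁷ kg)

|F| ≈ 1.73×10⁻¹⁴ N

v×B = (-2.36×10⁴, 4.52×10⁴, 1.83×10⁴) N/C.
E + v×B = (-2.42×10⁴, 4.52×10⁴, 1.73×10⁴) N/C.
F = q(E + v×B) = (3.204×10⁻¹⁹ C)·(-2.42×10⁴, 4.52×10⁴, 1.73×10⁴) = (-7.74×10⁻¹⁵, 1.45×10⁻¹⁴, 5.55×10⁻¹⁵) N.
|F| = 1.73×10⁻¹⁴ N.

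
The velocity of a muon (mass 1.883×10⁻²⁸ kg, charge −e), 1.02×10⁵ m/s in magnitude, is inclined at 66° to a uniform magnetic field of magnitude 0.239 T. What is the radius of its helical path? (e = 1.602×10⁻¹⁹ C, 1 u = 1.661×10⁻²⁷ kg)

v⊥ = v sinθ = 1.02×10⁵·sin66° ≈ 9.318×10⁴ m/s.
r = m v⊥/(|q|B) = (1.883×10⁻²⁸)(9.318×10⁴)/((1.602×10⁻¹⁹)(0.239)) ≈ 4.58×10⁻⁴ m.

r ≈ 4.58×10⁻⁴ m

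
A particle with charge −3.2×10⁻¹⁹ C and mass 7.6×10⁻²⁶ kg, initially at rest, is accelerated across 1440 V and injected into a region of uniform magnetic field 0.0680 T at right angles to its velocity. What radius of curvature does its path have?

Acceleration: |q|V = ½mv² ⇒ v = √(2|q|V/m) = √(2·3.2×10⁻¹⁹·1440/7.6×10⁻²⁶) ≈ 1.101×10⁵ m/s.
In the field: r = mv/(|q|B) = (7.6×10⁻²⁶)(1.101×10⁵)/((3.2×10⁻¹⁹)(0.0680)) ≈ 0.385 m.

r ≈ 0.385 m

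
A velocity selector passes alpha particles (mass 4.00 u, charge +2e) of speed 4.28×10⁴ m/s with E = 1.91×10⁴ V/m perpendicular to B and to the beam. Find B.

B = 0.446 T

Balance of forces in the selector: qE = qvB ⇒ B = E/v.
B = 1.91×10⁴/4.28×10⁴ = 0.446 T.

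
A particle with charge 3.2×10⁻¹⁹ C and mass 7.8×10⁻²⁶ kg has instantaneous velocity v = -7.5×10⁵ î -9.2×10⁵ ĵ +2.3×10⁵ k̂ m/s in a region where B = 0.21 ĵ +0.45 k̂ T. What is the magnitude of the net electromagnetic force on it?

v×B = (-4.62×10⁵, 3.38×10⁵, -1.58×10⁵) N/C.
F = q v×B = (3.2×10⁻¹⁹ C)·(-4.62×10⁵, 3.38×10⁵, -1.58×10⁵) = (-1.48×10⁻¹³, 1.08×10⁻¹³, -5.04×10⁻¹⁴) N.
|F| = 1.90×10⁻¹³ N.

|F| ≈ 1.90×10⁻¹³ N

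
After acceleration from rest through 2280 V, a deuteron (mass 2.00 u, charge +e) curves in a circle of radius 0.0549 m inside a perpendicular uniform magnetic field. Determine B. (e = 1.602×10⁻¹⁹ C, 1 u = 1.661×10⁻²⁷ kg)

B ≈ 0.177 T

v = √(2|q|V/m) = √(2·1.602×10⁻¹⁹·2280/3.322×10⁻²⁷) ≈ 4.689×10⁵ m/s.
B = mv/(|q|r) = (3.322×10⁻²⁷)(4.689×10⁵)/((1.602×10⁻¹⁹)(0.0549)) ≈ 0.177 T.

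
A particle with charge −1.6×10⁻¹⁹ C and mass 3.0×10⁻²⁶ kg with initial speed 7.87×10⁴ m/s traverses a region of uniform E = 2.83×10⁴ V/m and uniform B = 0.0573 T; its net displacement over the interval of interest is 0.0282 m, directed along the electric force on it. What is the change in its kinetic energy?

ΔKE ≈ 1.28×10⁻¹⁶ J

The magnetic force is always ⟂ v and does no work; only the electric force changes KE.
ΔKE = F_E · d = |q|E d = (1.6×10⁻¹⁹)(2.83×10⁴)(0.0282) ≈ 1.28×10⁻¹⁶ J.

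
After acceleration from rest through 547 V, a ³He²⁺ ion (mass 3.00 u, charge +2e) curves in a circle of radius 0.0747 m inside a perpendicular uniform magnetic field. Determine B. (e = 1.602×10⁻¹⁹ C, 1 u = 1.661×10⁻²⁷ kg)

v = √(2|q|V/m) = √(2·3.204×10⁻¹⁹·547/4.983×10⁻²⁷) ≈ 2.652×10⁵ m/s.
B = mv/(|q|r) = (4.983×10⁻²⁷)(2.652×10⁵)/((3.204×10⁻¹⁹)(0.0747)) ≈ 0.0552 T.

B ≈ 0.0552 T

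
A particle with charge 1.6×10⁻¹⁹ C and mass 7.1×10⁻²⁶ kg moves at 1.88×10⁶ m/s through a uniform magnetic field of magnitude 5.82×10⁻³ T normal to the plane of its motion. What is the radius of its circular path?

The magnetic force provides the centripetal force: |q|vB = mv²/r.
r = mv/(|q|B) = (7.1×10⁻²⁶)(1.88×10⁶)/((1.6×10⁻¹⁹)(5.82×10⁻³)) ≈ 143 m.

r ≈ 143 m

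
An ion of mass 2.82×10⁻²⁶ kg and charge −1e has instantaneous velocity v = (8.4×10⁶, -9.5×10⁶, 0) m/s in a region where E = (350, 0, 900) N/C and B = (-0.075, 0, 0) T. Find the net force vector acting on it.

F ≈ (-5.61×10⁻¹⁷, 0, 1.14×10⁻¹³) N

v×B = (0, 0, -7.12×10⁵) N/C.
E + v×B = (350, 0, -7.12×10⁵) N/C.
F = q(E + v×B) = (−1.602×10⁻¹⁹ C)·(350, 0, -7.12×10⁵) = (-5.61×10⁻¹⁷, 0, 1.14×10⁻¹³) N.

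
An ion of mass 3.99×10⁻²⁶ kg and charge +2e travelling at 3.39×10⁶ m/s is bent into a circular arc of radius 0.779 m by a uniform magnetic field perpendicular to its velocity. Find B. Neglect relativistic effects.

From |q|vB = mv²/r, B = mv/(|q|r).
B = (3.99×10⁻²⁶)(3.39×10⁶)/((3.204×10⁻¹⁹)(0.779)) ≈ 0.542 T.

B ≈ 0.542 T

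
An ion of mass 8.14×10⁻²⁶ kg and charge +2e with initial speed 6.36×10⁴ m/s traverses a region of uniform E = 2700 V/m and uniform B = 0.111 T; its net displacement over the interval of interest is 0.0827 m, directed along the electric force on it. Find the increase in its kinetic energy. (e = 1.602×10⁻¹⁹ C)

The magnetic force is always ⟂ v and does no work; only the electric force changes KE.
ΔKE = F_E · d = |q|E d = (3.204×10⁻¹⁹)(2700)(0.0827) ≈ 7.15×10⁻¹⁷ J.

ΔKE ≈ 7.15×10⁻¹⁷ J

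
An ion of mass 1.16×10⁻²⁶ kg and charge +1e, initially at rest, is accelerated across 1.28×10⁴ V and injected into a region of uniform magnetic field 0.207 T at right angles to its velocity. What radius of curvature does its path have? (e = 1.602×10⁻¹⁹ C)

r ≈ 0.208 m

Acceleration: |q|V = ½mv² ⇒ v = √(2|q|V/m) = √(2·1.602×10⁻¹⁹·1.28×10⁴/1.16×10⁻²⁶) ≈ 5.946×10⁵ m/s.
In the field: r = mv/(|q|B) = (1.16×10⁻²⁶)(5.946×10⁵)/((1.602×10⁻¹⁹)(0.207)) ≈ 0.208 m.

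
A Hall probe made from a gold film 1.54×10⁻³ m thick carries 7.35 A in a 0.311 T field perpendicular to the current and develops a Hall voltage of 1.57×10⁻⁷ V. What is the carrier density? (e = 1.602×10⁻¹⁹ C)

n ≈ 5.90×10²⁸ m⁻³

From V_H = IB/(n e t), n = IB/(V_H e t).
n = (7.35)(0.311)/((1.57×10⁻⁷)(1.602×10⁻¹⁹)(1.54×10⁻³)) ≈ 5.90×10²⁸ m⁻³.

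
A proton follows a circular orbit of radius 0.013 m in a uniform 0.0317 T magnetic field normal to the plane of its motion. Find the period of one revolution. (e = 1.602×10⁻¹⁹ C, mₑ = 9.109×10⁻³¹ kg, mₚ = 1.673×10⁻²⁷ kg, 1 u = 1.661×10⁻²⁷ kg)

The cyclotron period depends only on m, q, B: T = 2πm/(|q|B).
T = 2π(1.673×10⁻²⁷)/((1.602×10⁻¹⁹)(0.0317)) ≈ 2.07×10⁻⁶ s.

T ≈ 2.07×10⁻⁶ s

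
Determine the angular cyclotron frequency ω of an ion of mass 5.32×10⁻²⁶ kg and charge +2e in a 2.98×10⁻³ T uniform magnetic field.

ω ≈ 1.79×10⁴ rad/s

ω = |q|B/m.
ω = (3.204×10⁻¹⁹)(2.98×10⁻³)/5.32×10⁻²⁶ ≈ 1.79×10⁴ rad/s.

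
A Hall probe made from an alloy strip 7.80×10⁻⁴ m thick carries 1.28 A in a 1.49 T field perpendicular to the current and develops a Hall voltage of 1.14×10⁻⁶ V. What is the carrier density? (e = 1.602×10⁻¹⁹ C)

From V_H = IB/(n e t), n = IB/(V_H e t).
n = (1.28)(1.49)/((1.14×10⁻⁶)(1.602×10⁻¹⁹)(7.80×10⁻⁴)) ≈ 1.34×10²⁸ m⁻³.

n ≈ 1.34×10²⁸ m⁻³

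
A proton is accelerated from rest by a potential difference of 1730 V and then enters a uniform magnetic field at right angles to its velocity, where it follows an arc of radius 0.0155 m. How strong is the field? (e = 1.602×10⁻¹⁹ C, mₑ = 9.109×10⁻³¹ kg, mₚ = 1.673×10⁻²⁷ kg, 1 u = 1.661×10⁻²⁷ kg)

B ≈ 0.388 T

v = √(2|q|V/m) = √(2·1.602×10⁻¹⁹·1730/1.673×10⁻²⁷) ≈ 5.756×10⁵ m/s.
B = mv/(|q|r) = (1.673×10⁻²⁷)(5.756×10⁵)/((1.602×10⁻¹⁹)(0.0155)) ≈ 0.388 T.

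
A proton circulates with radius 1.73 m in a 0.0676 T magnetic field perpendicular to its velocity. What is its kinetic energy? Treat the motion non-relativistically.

KE ≈ 6.55×10⁵ eV

v = |q|Br/m, then KE = ½mv² = (qBr)²/(2m).
v = (1.602×10⁻¹⁹)(0.0676)(1.73)/1.673×10⁻²⁷ ≈ 1.120×10⁷ m/s.
KE = ½(1.673×10⁻²⁷)(1.120×10⁷)² ≈ 1.05×10⁻¹³ J = 6.55×10⁵ eV.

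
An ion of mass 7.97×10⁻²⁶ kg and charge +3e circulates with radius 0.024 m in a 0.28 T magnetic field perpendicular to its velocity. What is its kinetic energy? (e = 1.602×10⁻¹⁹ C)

KE ≈ 6.5×10⁻¹⁷ J

v = |q|Br/m, then KE = ½mv² = (qBr)²/(2m).
v = (4.806×10⁻¹⁹)(0.28)(0.024)/7.97×10⁻²⁶ ≈ 4.052×10⁴ m/s.
KE = ½(7.97×10⁻²⁶)(4.052×10⁴)² ≈ 6.5×10⁻¹⁷ J.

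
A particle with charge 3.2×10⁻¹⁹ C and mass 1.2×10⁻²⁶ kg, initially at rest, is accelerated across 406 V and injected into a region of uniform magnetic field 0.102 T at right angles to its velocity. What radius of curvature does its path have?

Acceleration: |q|V = ½mv² ⇒ v = √(2|q|V/m) = √(2·3.2×10⁻¹⁹·406/1.2×10⁻²⁶) ≈ 1.472×10⁵ m/s.
In the field: r = mv/(|q|B) = (1.2×10⁻²⁶)(1.472×10⁵)/((3.2×10⁻¹⁹)(0.102)) ≈ 0.0541 m.

r ≈ 0.0541 m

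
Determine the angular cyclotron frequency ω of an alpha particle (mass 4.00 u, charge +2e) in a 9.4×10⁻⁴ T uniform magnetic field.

ω = |q|B/m.
ω = (3.204×10⁻¹⁹)(9.4×10⁻⁴)/6.644×10⁻²⁷ ≈ 4.5×10⁴ rad/s.

ω ≈ 4.5×10⁴ rad/s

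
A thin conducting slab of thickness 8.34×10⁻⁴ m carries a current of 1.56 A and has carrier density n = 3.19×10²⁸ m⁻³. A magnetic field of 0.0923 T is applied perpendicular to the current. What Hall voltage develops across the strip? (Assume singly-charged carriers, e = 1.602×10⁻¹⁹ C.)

V_H = IB/(n e t).
V_H = (1.56)(0.0923)/((3.19×10²⁸)(1.602×10⁻¹⁹)(8.34×10⁻⁴)) ≈ 3.38×10⁻⁸ V.

V_H ≈ 3.38×10⁻⁸ V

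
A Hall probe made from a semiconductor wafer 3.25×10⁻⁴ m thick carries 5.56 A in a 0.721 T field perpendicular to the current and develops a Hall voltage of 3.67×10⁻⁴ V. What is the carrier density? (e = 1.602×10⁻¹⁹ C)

n ≈ 2.10×10²⁶ m⁻³

From V_H = IB/(n e t), n = IB/(V_H e t).
n = (5.56)(0.721)/((3.67×10⁻⁴)(1.602×10⁻¹⁹)(3.25×10⁻⁴)) ≈ 2.10×10²⁶ m⁻³.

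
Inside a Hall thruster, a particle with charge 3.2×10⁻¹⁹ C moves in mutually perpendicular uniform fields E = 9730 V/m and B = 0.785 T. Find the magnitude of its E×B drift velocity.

v_d ≈ 1.24×10⁴ m/s

In crossed fields the guiding centre drifts at v_d = |E×B|/B² = E/B, independent of charge and mass.
v_d = 9730/0.785 = 1.24×10⁴ m/s.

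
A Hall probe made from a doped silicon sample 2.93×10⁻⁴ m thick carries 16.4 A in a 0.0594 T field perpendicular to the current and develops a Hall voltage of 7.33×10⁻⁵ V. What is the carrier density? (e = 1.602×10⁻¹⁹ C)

From V_H = IB/(n e t), n = IB/(V_H e t).
n = (16.4)(0.0594)/((7.33×10⁻⁵)(1.602×10⁻¹⁹)(2.93×10⁻⁴)) ≈ 2.83×10²⁶ m⁻³.

n ≈ 2.83×10²⁶ m⁻³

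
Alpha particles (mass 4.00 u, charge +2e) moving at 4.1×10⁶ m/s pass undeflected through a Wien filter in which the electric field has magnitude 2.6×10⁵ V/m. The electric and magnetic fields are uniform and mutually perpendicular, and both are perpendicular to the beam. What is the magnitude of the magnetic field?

B = 0.063 T

Balance of forces in the selector: qE = qvB ⇒ B = E/v.
B = 2.6×10⁵/4.1×10⁶ = 0.063 T.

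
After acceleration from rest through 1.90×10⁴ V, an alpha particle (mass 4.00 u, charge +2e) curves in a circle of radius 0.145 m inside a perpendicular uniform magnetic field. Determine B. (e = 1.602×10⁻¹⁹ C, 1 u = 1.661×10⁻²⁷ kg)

v = √(2|q|V/m) = √(2·3.204×10⁻¹⁹·1.90×10⁴/6.644×10⁻²⁷) ≈ 1.354×10⁶ m/s.
B = mv/(|q|r) = (6.644×10⁻²⁷)(1.354×10⁶)/((3.204×10⁻¹⁹)(0.145)) ≈ 0.194 T.

B ≈ 0.194 T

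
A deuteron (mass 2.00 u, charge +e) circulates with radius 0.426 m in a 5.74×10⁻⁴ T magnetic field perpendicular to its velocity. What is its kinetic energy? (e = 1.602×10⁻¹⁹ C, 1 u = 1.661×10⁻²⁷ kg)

v = |q|Br/m, then KE = ½mv² = (qBr)²/(2m).
v = (1.602×10⁻¹⁹)(5.74×10⁻⁴)(0.426)/3.322×10⁻²⁷ ≈ 1.179×10⁴ m/s.
KE = ½(3.322×10⁻²⁷)(1.179×10⁴)² ≈ 2.31×10⁻¹⁹ J = 1.44 eV.

KE ≈ 1.44 eV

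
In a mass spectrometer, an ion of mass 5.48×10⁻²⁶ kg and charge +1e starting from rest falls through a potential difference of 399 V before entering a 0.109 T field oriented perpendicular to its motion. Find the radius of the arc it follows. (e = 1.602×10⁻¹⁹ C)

Acceleration: |q|V = ½mv² ⇒ v = √(2|q|V/m) = √(2·1.602×10⁻¹⁹·399/5.48×10⁻²⁶) ≈ 4.830×10⁴ m/s.
In the field: r = mv/(|q|B) = (5.48×10⁻²⁶)(4.830×10⁴)/((1.602×10⁻¹⁹)(0.109)) ≈ 0.152 m.

r ≈ 0.152 m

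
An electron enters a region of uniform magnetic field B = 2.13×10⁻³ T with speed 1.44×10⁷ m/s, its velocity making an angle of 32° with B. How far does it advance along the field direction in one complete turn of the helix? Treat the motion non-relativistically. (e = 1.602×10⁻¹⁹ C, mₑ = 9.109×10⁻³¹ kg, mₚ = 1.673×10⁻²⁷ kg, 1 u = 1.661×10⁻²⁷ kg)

p ≈ 0.205 m

v∥ = v cosθ = 1.44×10⁷·cos32° ≈ 1.221×10⁷ m/s.
T = 2πm/(|q|B) = 2π(9.109×10⁻³¹)/((1.602×10⁻¹⁹)(2.13×10⁻³)) ≈ 1.677×10⁻⁸ s.
pitch = v∥ T = (1.221×10⁷)(1.677×10⁻⁸) ≈ 0.205 m.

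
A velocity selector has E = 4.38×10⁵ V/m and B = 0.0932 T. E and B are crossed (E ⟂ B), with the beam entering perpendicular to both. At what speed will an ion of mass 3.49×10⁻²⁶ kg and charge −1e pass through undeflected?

For undeflected motion the electric and magnetic forces balance: qE = qvB.
v = E/B = 4.38×10⁵/0.0932 = 4.70×10⁶ m/s.

v = 4.70×10⁶ m/s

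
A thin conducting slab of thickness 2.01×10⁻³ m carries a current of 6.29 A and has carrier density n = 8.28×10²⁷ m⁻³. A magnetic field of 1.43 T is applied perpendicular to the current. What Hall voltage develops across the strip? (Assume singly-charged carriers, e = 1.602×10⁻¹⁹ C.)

V_H ≈ 3.37×10⁻⁶ V

V_H = IB/(n e t).
V_H = (6.29)(1.43)/((8.28×10²⁷)(1.602×10⁻¹⁹)(2.01×10⁻³)) ≈ 3.37×10⁻⁶ V.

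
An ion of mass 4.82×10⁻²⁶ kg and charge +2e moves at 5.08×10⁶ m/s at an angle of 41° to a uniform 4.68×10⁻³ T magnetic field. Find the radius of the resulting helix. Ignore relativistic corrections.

r ≈ 107 m

v⊥ = v sinθ = 5.08×10⁶·sin41° ≈ 3.333×10⁶ m/s.
r = m v⊥/(|q|B) = (4.82×10⁻²⁶)(3.333×10⁶)/((3.204×10⁻¹⁹)(4.68×10⁻³)) ≈ 107 m.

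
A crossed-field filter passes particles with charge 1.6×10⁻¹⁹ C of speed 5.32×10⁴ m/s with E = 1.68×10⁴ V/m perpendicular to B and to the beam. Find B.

B = 0.316 T

Balance of forces in the selector: qE = qvB ⇒ B = E/v.
B = 1.68×10⁴/5.32×10⁴ = 0.316 T.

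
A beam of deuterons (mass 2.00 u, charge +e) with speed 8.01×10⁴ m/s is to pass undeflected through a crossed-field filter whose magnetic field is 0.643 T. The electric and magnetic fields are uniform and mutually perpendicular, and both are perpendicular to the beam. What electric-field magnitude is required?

E = 5.15×10⁴ V/m

For straight-line motion qE = qvB, so E = vB.
E = 8.01×10⁴ × 0.643 = 5.15×10⁴ V/m.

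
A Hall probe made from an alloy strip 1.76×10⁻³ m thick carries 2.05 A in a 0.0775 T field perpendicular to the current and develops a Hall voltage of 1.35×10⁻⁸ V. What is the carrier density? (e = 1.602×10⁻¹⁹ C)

From V_H = IB/(n e t), n = IB/(V_H e t).
n = (2.05)(0.0775)/((1.35×10⁻⁸)(1.602×10⁻¹⁹)(1.76×10⁻³)) ≈ 4.17×10²⁸ m⁻³.

n ≈ 4.17×10²⁸ m⁻³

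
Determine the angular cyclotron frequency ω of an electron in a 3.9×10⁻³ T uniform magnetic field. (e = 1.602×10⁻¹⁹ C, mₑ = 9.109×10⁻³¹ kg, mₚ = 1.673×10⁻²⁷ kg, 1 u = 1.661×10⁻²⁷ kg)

ω ≈ 6.9×10⁸ rad/s

ω = |q|B/m.
ω = (1.602×10⁻¹⁹)(3.9×10⁻³)/9.109×10⁻³¹ ≈ 6.9×10⁸ rad/s.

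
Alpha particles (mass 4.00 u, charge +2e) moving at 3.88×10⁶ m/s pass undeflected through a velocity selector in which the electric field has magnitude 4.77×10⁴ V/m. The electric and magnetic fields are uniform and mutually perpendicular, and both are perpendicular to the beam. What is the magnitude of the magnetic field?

Balance of forces in the selector: qE = qvB ⇒ B = E/v.
B = 4.77×10⁴/3.88×10⁶ = 0.0123 T.

B = 0.0123 T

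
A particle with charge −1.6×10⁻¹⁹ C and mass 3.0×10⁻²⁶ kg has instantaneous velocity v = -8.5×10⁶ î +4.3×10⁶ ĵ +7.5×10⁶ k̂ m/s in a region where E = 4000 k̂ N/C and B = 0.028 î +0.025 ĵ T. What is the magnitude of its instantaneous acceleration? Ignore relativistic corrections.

v×B = (-1.88×10⁵, 2.10×10⁵, -3.33×10⁵) N/C.
E + v×B = (-1.88×10⁵, 2.10×10⁵, -3.29×10⁵) N/C.
F = q(E + v×B) = (−1.6×10⁻¹⁹ C)·(-1.88×10⁵, 2.10×10⁵, -3.29×10⁵) = (3.00×10⁻¹⁴, -3.36×10⁻¹⁴, 5.26×10⁻¹⁴) N.
|a| = |F|/m = 6.927×10⁻¹⁴/3.0×10⁻²⁶ ≈ 2.31×10¹² m/s².

|a| ≈ 2.31×10¹² m/s²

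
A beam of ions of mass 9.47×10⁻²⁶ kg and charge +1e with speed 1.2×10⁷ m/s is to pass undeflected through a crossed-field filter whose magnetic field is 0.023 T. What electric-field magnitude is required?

E = 2.8×10⁵ V/m

For straight-line motion qE = qvB, so E = vB.
E = 1.2×10⁷ × 0.023 = 2.8×10⁵ V/m.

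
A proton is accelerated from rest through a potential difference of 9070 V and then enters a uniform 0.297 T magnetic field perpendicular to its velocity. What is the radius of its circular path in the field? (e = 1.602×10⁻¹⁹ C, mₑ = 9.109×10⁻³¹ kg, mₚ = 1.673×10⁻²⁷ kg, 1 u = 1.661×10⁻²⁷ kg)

r ≈ 0.0463 m

Acceleration: |q|V = ½mv² ⇒ v = √(2|q|V/m) = √(2·1.602×10⁻¹⁹·9070/1.673×10⁻²⁷) ≈ 1.318×10⁶ m/s.
In the field: r = mv/(|q|B) = (1.673×10⁻²⁷)(1.318×10⁶)/((1.602×10⁻¹⁹)(0.297)) ≈ 0.0463 m.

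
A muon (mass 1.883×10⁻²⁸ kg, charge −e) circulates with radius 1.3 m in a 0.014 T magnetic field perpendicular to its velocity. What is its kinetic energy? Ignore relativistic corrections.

v = |q|Br/m, then KE = ½mv² = (qBr)²/(2m).
v = (1.602×10⁻¹⁹)(0.014)(1.3)/1.883×10⁻²⁸ ≈ 1.548×10⁷ m/s.
KE = ½(1.883×10⁻²⁸)(1.548×10⁷)² ≈ 2.3×10⁻¹⁴ J = 1.4×10⁵ eV.

KE ≈ 1.4×10⁵ eV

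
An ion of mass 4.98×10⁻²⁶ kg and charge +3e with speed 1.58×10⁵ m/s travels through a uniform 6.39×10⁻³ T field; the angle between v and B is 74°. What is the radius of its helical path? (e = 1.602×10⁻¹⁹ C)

v⊥ = v sinθ = 1.58×10⁵·sin74° ≈ 1.519×10⁵ m/s.
r = m v⊥/(|q|B) = (4.98×10⁻²⁶)(1.519×10⁵)/((4.806×10⁻¹⁹)(6.39×10⁻³)) ≈ 2.46 m.

r ≈ 2.46 m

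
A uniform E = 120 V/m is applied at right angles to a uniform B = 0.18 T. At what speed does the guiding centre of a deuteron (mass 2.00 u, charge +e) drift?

In crossed fields the guiding centre drifts at v_d = |E×B|/B² = E/B, independent of charge and mass.
v_d = 120/0.18 = 670 m/s.

v_d ≈ 670 m/s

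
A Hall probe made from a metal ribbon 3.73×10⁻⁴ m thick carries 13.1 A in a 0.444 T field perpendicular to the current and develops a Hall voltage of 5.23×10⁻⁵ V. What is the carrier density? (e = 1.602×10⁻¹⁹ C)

n ≈ 1.86×10²⁷ m⁻³

From V_H = IB/(n e t), n = IB/(V_H e t).
n = (13.1)(0.444)/((5.23×10⁻⁵)(1.602×10⁻¹⁹)(3.73×10⁻⁴)) ≈ 1.86×10²⁷ m⁻³.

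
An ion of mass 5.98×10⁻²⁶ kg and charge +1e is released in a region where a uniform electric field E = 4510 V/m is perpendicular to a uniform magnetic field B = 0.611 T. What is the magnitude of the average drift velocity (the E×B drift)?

v_d ≈ 7380 m/s

The E×B drift speed is v_d = E/B.
v_d = 4510/0.611 = 7380 m/s.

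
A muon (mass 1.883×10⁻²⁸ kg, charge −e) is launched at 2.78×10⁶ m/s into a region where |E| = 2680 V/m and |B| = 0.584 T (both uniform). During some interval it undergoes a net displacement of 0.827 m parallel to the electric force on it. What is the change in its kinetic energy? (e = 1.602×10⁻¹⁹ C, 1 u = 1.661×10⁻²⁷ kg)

The magnetic force is always ⟂ v and does no work; only the electric force changes KE.
ΔKE = F_E · d = |q|E d = (1.602×10⁻¹⁹)(2680)(0.827) ≈ 3.55×10⁻¹⁶ J.

ΔKE ≈ 3.55×10⁻¹⁶ J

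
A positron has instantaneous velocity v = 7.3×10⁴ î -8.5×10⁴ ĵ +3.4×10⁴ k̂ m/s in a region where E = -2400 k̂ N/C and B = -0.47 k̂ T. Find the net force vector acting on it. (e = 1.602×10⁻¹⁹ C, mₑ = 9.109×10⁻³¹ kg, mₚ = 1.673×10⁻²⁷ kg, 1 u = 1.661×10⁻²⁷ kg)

v×B = (4.00×10⁴, 3.43×10⁴, 0) N/C.
E + v×B = (4.00×10⁴, 3.43×10⁴, -2400) N/C.
F = q(E + v×B) = (1.602×10⁻¹⁹ C)·(4.00×10⁴, 3.43×10⁴, -2400) = (6.40×10⁻¹⁵, 5.50×10⁻¹⁵, -3.84×10⁻¹⁶) N.

F ≈ (6.40×10⁻¹⁵, 5.50×10⁻¹⁵, -3.84×10⁻¹⁶) N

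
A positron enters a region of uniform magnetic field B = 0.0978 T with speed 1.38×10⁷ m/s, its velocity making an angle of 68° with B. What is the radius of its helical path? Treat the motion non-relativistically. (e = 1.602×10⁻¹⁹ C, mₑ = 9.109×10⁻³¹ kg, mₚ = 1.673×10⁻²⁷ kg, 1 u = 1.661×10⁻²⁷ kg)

v⊥ = v sinθ = 1.38×10⁷·sin68° ≈ 1.280×10⁷ m/s.
r = m v⊥/(|q|B) = (9.109×10⁻³¹)(1.280×10⁷)/((1.602×10⁻¹⁹)(0.0978)) ≈ 7.44×10⁻⁴ m.

r ≈ 7.44×10⁻⁴ m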